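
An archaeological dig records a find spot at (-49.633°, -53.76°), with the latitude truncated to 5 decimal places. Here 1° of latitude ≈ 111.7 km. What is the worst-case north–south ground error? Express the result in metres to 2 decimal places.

1.12 metres

Truncating at 5 decimal places can drop up to a full unit in the last place, so the latitude may be off by as much as 1e-05°.
So the N–S error is at most 1e-05 × 111700 = 1.117 m.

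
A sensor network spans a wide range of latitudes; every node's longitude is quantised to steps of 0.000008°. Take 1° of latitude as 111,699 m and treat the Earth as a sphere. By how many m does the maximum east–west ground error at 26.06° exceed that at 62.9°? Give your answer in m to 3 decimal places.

With a 0.000008° grid the true value lies within half a step, ±0.000008°/2 = ±4e-06°, of the stored one.
Error at 26.06° = 4e-06° × 111699 × cos 26.06° ≈ 0.4468 × 0.8983 = 0.40137 m.
Error at 62.9° = 4e-06° × 111699 × cos 62.9° ≈ 0.4468 × 0.4555 = 0.20354 m.
Difference: 0.40137 − 0.20354 = 0.19784 m.

0.198 m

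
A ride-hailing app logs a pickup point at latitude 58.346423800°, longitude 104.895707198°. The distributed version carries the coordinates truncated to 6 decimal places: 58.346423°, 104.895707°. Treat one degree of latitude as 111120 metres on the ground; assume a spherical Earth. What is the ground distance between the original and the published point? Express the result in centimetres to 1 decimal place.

The latitude changed by +0.000000800° and the longitude by +0.000000198°.
N–S: 0.000000800° × 111120 m/° = 0.088896 m.
East–west at this latitude: 0.000000198° × 111120 × cos 58.3464° ≈ 0.000000198 × 58313.8 = 0.0115461 m.
Hypotenuse of the two orthogonal shifts: √(0.088896² + 0.0115461²) = 0.0896427 m.
That is 0.0896427 m = 8.9643 cm.

9.0 centimetres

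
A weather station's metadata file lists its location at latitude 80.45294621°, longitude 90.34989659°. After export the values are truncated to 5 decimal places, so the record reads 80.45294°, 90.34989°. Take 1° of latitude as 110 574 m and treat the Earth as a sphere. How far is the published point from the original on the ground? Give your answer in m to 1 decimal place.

0.7 m

Δlat = 80.45294621 − 80.45294 = +0.00000621°; Δlon = 90.34989659 − 90.34989 = +0.00000659°.
North–south shift: 0.00000621 × 110574 = 0.686665 m.
East–west at this latitude: 0.00000659° × 110574 × cos 80.4529° ≈ 0.00000659 × 18339.5 = 0.120858 m.
Combined displacement = (0.686665² + 0.120858²)^½ ≈ 0.697219 m.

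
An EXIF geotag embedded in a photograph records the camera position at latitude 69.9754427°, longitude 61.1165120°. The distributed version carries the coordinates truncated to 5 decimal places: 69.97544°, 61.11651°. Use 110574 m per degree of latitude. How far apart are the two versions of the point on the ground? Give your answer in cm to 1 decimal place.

30.8 cm

Δlat = 69.9754427 − 69.97544 = +0.0000027°; Δlon = 61.1165120 − 61.11651 = +0.0000020°.
North–south shift: 0.0000027 × 110574 = 0.29855 m.
East–west at this latitude: 0.0000020° × 110574 × cos 69.9754° ≈ 0.0000020 × 37863.1 = 0.0757261 m.
Combined displacement = (0.29855² + 0.0757261²)^½ ≈ 0.308004 m.
That is 0.308004 m = 30.8 cm.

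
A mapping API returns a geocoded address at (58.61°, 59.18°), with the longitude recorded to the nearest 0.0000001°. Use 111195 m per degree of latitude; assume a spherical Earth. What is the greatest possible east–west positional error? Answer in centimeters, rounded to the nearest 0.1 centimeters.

Rounding to 7 decimal places leaves the longitude within ±5e-08° of the true value.
One degree of longitude at 58.61° is 111195 × cos 58.61° ≈ 111195 × 0.5209 = 57917.1 m.
East–west error: 5e-08° × 57917.1 m/° ≈ 0.00289586 m.
That is 0.00289586 m = 0.28959 cm.

0.3 centimeters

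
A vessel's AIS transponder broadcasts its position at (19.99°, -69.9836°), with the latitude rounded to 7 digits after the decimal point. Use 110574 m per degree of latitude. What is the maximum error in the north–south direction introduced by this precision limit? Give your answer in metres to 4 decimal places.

0.0055 metres

Rounding to 7 decimal places leaves the latitude within ±5e-08° of the true value.
So the N–S error is at most 5e-08 × 110574 = 0.0055287 m.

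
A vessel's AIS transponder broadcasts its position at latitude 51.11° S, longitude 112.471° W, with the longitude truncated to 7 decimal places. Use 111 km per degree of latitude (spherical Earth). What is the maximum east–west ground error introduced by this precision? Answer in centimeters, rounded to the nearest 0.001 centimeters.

0.697 centimeters

Truncating at 7 decimal places can drop up to a full unit in the last place, so the longitude may be off by as much as 1e-07°.
At latitude 51.11° a degree of longitude spans 111000 m × cos 51.11° = 111000 × 0.6278 ≈ 69688.8 m.
So at most 1e-07° × 69688.8 ≈ 0.00696888 m east–west.
That is 0.00696888 m = 0.69689 cm.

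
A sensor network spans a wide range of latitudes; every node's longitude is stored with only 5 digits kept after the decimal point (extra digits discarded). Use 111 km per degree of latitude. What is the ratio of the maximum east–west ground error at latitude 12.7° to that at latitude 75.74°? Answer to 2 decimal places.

Truncating at 5 decimal places can drop up to a full unit in the last place, so the longitude may be off by as much as 1e-05°.
At 12.7°: 1e-05° × 111000 × cos 12.7° = 1e-05 × 111000 × 0.9755 ≈ 1.0828 m.
Error at 75.74° = 1e-05° × 111000 × cos 75.74° ≈ 1.11 × 0.2463 = 0.27342 m.
The ratio reduces to cos 12.7° / cos 75.74° = 0.9755/0.2463 ≈ 3.9604.

3.96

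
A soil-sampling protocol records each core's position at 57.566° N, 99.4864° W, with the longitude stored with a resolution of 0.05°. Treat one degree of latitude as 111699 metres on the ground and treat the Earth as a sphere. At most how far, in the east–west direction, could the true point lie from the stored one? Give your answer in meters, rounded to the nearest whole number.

With a 0.05° grid the true value lies within half a step, ±0.05°/2 = ±0.025°, of the stored one.
Parallels shrink by cos φ, so at 57.566° a degree of longitude is 111699 × 0.5363 ≈ 59907.3 m.
Maximum E–W displacement: 0.025 × 59907.3 = 1497.68 m.

1498 meters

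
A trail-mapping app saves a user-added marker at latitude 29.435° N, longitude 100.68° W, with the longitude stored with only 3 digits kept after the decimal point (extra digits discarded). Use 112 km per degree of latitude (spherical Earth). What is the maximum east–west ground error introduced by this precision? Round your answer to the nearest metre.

98 metres

Truncating at 3 decimal places can drop up to a full unit in the last place, so the longitude may be off by as much as 0.001°.
One degree of longitude at 29.435° is 112000 × cos 29.435° ≈ 112000 × 0.8709 = 97542.3 m.
Maximum E–W displacement: 0.001 × 97542.3 = 97.5423 m.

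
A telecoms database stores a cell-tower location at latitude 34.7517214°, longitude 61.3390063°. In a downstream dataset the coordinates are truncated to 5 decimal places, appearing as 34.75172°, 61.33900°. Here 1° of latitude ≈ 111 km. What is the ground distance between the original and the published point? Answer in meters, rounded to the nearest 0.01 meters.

0.60 meters

The latitude changed by +0.0000014° and the longitude by +0.0000063°.
North–south shift: 0.0000014 × 111000 = 0.1554 m.
E–W at 34.7517°: 0.0000063° × 111000 × cos 34.7517° = 0.0000063 × 111000 × 0.8216 ≈ 0.574566 m.
Distance: √(0.1554² + 0.574566²) ≈ 0.59521 m.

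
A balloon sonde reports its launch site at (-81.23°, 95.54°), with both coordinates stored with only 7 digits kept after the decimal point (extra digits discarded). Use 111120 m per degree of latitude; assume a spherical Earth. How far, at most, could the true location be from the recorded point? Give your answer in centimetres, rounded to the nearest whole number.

Truncating at 7 decimal places can drop up to a full unit in the last place, so each coordinate may be off by as much as 1e-07°.
North–south component: 1e-07° × 111120 = 0.011112 m.
E–W at 81.23°: 1e-07° × 111120 × cos 81.23° = 1e-07 × 111120 × 0.1525 ≈ 0.00169423 m.
Worst case both components are at the extreme and orthogonal: √(0.011112² + 0.00169423²) ≈ 0.0112404 m.
That is 0.0112404 m = 1.124 cm.

1 centimetres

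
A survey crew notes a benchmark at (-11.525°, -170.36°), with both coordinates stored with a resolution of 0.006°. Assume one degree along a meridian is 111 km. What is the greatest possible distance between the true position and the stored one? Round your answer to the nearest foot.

1530 feet

With a 0.006° grid the true value lies within half a step, ±0.006°/2 = ±0.003°, of the stored one.
N–S: 0.003° × 111000 m/° = 333 m.
Longitude error → 0.003 × 111000 × cos 11.525° = 0.003 × 111000 × 0.9798 ≈ 326.286 m.
Worst case both components are at the extreme and orthogonal: √(333² + 326.286²) ≈ 466.21 m.
In feet: 466.21 m ÷ 0.3048 ≈ 1529.6 ft.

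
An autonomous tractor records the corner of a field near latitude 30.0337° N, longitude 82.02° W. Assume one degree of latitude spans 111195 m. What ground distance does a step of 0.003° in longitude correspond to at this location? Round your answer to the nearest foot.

One degree of longitude here spans 111195 × cos 30.0337° = 111195 × 0.8657 ≈ 96265 m; 0.003° of that is 288.795 m.
Converting: 288.795 m × 3.2808 ft/m ≈ 947.49 ft.

947 feet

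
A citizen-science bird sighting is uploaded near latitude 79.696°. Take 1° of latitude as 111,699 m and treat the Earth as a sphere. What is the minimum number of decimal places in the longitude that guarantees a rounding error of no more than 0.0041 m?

At 79.696° one degree of longitude covers 111699 × cos 79.696° ≈ 111699 × 0.1789 ≈ 19979.7 m.
With N decimal places the half-ulp bound is 0.5·10⁻ᴺ°, or 0.5·10⁻ᴺ × 19979.7 m on the ground.
Need 0.5 × 19979.7 × 10⁻ᴺ ≤ 0.0041 → 10⁻ᴺ ≤ 4.104e-07, so N ≥ 6.39.
At 6 places the error can reach 0.00999 m, but 7 places keeps it to 0.000999 m.

7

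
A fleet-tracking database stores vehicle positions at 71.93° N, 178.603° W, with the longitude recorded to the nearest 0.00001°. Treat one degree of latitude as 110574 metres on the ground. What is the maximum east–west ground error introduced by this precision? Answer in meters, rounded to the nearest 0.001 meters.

0.171 meters

Rounding to 5 decimal places leaves the longitude within ±5e-06° of the true value.
Parallels shrink by cos φ, so at 71.93° a degree of longitude is 110574 × 0.3102 ≈ 34297.7 m.
Maximum E–W displacement: 5e-06 × 34297.7 = 0.171488 m.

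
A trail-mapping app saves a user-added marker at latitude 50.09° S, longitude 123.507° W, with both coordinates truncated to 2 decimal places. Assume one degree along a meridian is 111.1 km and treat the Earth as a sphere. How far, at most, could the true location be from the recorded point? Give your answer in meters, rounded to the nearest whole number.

1320 meters

Truncating at 2 decimal places can drop up to a full unit in the last place, so each coordinate may be off by as much as 0.01°.
N–S: 0.01° × 111100 m/° = 1111 m.
Longitude error → 0.01 × 111100 × cos 50.09° = 0.01 × 111100 × 0.6416 ≈ 712.799 m.
Combining orthogonally: (1111² + 712.799²)^½ ≈ 1320 m.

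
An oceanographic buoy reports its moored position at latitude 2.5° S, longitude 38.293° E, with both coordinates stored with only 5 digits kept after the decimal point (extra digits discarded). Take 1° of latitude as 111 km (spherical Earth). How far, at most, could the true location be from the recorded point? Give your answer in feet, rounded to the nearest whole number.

Truncating at 5 decimal places can drop up to a full unit in the last place, so each coordinate may be off by as much as 1e-05°.
Latitude error → 1e-05 × 111000 = 1.11 m along the meridian.
Longitude error → 1e-05 × 111000 × cos 2.5° = 1e-05 × 111000 × 0.9990 ≈ 1.10894 m.
The two errors are perpendicular, so the maximum displacement is √(1.11² + 1.10894²) ≈ 1.56903 m.
Converting: 1.56903 m × 3.2808 ft/m ≈ 5.1477 ft.

5 feet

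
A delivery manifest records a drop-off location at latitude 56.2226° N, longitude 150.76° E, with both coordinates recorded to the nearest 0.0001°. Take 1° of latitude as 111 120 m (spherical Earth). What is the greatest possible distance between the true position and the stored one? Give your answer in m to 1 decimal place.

Rounding to 4 decimal places leaves each coordinate within ±5e-05° of the true value.
N–S: 5e-05° × 111120 m/° = 5.556 m.
Longitude error → 5e-05 × 111120 × cos 56.2226° = 5e-05 × 111120 × 0.5560 ≈ 3.08896 m.
Combining orthogonally: (5.556² + 3.08896²)^½ ≈ 6.35695 m.

6.4 m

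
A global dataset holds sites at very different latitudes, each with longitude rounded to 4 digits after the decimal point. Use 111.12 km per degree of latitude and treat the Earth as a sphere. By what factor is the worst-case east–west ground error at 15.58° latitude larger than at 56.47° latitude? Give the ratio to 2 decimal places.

1.74

Rounding to 4 decimal places leaves the longitude within ±5e-05° of the true value.
Error at 15.58° = 5e-05° × 111120 × cos 15.58° ≈ 5.556 × 0.9633 = 5.3519 m.
At 56.47°: 5e-05° × 111120 × cos 56.47° = 5e-05 × 111120 × 0.5524 ≈ 3.069 m.
The ratio reduces to cos 15.58° / cos 56.47° = 0.9633/0.5524 ≈ 1.7438.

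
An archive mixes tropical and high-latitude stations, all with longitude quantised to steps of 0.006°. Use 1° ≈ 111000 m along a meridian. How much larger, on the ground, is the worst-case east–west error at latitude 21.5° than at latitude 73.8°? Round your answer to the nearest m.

217 m

With a 0.006° grid the true value lies within half a step, ±0.006°/2 = ±0.003°, of the stored one.
Error at 21.5° = 0.003° × 111000 × cos 21.5° ≈ 333 × 0.9304 = 309.83 m.
Error at 73.8° = 0.003° × 111000 × cos 73.8° ≈ 333 × 0.2790 = 92.904 m.
So the lower-latitude error exceeds the higher by 309.83 − 92.904 = 216.93 m.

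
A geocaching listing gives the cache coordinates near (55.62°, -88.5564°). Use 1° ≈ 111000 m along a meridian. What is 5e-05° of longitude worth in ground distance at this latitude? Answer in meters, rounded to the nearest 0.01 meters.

3.13 meters

One degree of longitude here spans 111000 × cos 55.62° = 111000 × 0.5647 ≈ 62679.4 m; 5e-05° of that is 3.13397 m.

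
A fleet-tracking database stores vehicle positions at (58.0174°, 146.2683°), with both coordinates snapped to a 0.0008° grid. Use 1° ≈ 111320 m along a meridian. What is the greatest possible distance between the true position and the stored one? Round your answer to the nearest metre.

50 metres

With a 0.0008° grid the true value lies within half a step, ±0.0008°/2 = ±0.0004°, of the stored one.
Latitude error → 0.0004 × 111320 = 44.528 m along the meridian.
Longitude error → 0.0004 × 111320 × cos 58.0174° = 0.0004 × 111320 × 0.5297 ≈ 23.5848 m.
Combining orthogonally: (44.528² + 23.5848²)^½ ≈ 50.3883 m.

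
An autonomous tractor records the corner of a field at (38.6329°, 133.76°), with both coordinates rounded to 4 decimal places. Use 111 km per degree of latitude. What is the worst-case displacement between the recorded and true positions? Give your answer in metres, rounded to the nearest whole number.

Rounding to 4 decimal places leaves each coordinate within ±5e-05° of the true value.
North–south component: 5e-05° × 111000 = 5.55 m.
E–W at 38.6329°: 5e-05° × 111000 × cos 38.6329° = 5e-05 × 111000 × 0.7812 ≈ 4.33545 m.
Worst case both components are at the extreme and orthogonal: √(5.55² + 4.33545²) ≈ 7.04263 m.

7 metres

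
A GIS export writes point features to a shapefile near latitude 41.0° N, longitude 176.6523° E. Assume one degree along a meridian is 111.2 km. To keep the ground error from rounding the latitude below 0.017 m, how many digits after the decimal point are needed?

One degree of latitude covers 111200 m.
Rounding to N decimal places gives at most 0.5 × 10⁻ᴺ degrees of error, i.e. 0.5 × 10⁻ᴺ × 111200 m.
Setting 55600 × 10⁻ᴺ ≤ 0.017 gives 10ᴺ ≥ 3.271e+06, i.e. N ≥ 6.51.
N = 6 would give 0.0556 m (too coarse); N = 7 gives 0.00556 m ≤ 0.017 m.

7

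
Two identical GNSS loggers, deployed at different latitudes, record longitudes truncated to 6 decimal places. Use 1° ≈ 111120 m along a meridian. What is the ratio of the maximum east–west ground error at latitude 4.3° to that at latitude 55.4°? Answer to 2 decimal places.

Truncating at 6 decimal places can drop up to a full unit in the last place, so the longitude may be off by as much as 1e-06°.
Error at 4.3° = 1e-06° × 111120 × cos 4.3° ≈ 0.11112 × 0.9972 = 0.11081 m.
Error at 55.4° = 1e-06° × 111120 × cos 55.4° ≈ 0.11112 × 0.5678 = 0.063099 m.
The ratio reduces to cos 4.3° / cos 55.4° = 0.9972/0.5678 ≈ 1.7561.

1.76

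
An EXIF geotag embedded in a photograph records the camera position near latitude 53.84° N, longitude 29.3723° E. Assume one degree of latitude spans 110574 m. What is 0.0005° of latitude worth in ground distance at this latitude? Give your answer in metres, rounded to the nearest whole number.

55 metres

Along a meridian 0.0005° is 0.0005 × 110574 = 55.287 m.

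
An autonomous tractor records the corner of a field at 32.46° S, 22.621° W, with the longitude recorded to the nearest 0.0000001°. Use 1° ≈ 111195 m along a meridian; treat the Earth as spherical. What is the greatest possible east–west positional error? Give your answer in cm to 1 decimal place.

0.5 cm

Rounding to 7 decimal places leaves the longitude within ±5e-08° of the true value.
One degree of longitude at 32.46° is 111195 × cos 32.46° ≈ 111195 × 0.8438 = 93822.6 m.
Maximum E–W displacement: 5e-08 × 93822.6 = 0.00469113 m.
That is 0.00469113 m = 0.46911 cm.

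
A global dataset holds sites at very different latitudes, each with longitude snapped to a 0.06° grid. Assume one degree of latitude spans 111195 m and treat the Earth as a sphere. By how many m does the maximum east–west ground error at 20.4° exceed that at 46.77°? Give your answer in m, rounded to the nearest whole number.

With a 0.06° grid the true value lies within half a step, ±0.06°/2 = ±0.03°, of the stored one.
At 20.4°: 0.03° × 111195 × cos 20.4° = 0.03 × 111195 × 0.9373 ≈ 3126.6 m.
At 46.77°: 0.03° × 111195 × cos 46.77° = 0.03 × 111195 × 0.6849 ≈ 2284.8 m.
Difference: 3126.6 − 2284.8 = 841.81 m.

842 m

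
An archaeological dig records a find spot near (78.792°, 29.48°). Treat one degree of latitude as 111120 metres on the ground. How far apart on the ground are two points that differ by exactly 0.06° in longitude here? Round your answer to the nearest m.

0.06° of longitude at 78.792° is 0.06 × 111120 × cos 78.792° ≈ 0.06 × 21598.5 = 1295.91 m.

1296 m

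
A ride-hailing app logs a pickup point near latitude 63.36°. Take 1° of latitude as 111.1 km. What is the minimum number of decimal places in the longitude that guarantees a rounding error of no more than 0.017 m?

At 63.36° one degree of longitude covers 111100 × cos 63.36° ≈ 111100 × 0.4484 ≈ 49815.4 m.
Rounding to N decimal places gives at most 0.5 × 10⁻ᴺ degrees of error, i.e. 0.5 × 10⁻ᴺ × 49815.4 m.
Need 0.5 × 49815.4 × 10⁻ᴺ ≤ 0.017 → 10⁻ᴺ ≤ 6.825e-07, so N ≥ 6.17.
At 6 places the error can reach 0.0249 m, but 7 places keeps it to 0.00249 m.

7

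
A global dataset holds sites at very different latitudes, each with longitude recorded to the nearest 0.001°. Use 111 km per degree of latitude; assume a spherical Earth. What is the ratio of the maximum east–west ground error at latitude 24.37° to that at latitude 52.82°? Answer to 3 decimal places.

1.507

Rounding to 3 decimal places leaves the longitude within ±0.0005° of the true value.
Error at 24.37° = 0.0005° × 111000 × cos 24.37° ≈ 55.5 × 0.9109 = 50.555 m.
Error at 52.82° = 0.0005° × 111000 × cos 52.82° ≈ 55.5 × 0.6043 = 33.54 m.
The ratio reduces to cos 24.37° / cos 52.82° = 0.9109/0.6043 ≈ 1.5073.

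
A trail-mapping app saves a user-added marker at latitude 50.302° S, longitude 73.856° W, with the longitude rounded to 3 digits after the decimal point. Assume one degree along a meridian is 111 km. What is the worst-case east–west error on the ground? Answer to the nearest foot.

Rounding to 3 decimal places leaves the longitude within ±0.0005° of the true value.
At latitude 50.302° a degree of longitude spans 111000 m × cos 50.302° = 111000 × 0.6387 ≈ 70900.2 m.
East–west error: 0.0005° × 70900.2 m/° ≈ 35.4501 m.
Converting: 35.4501 m × 3.2808 ft/m ≈ 116.31 ft.

116 feet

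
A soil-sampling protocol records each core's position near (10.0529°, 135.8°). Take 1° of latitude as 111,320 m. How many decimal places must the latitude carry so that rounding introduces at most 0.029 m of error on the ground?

7

One degree of latitude covers 111320 m.
N decimal places → at most half a unit in the last place, 0.5 × 10⁻ᴺ° = 111320/2 × 10⁻ᴺ m.
Need 0.5 × 111320 × 10⁻ᴺ ≤ 0.029 → 10⁻ᴺ ≤ 5.210e-07, so N ≥ 6.28.
At 6 places the error can reach 0.0557 m, but 7 places keeps it to 0.00557 m.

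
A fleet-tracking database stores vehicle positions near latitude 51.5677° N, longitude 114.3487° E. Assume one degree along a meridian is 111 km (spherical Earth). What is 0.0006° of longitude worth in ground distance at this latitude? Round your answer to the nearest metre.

0.0006° of longitude at 51.5677° is 0.0006 × 111000 × cos 51.5677° ≈ 0.0006 × 68996.4 = 41.3979 m.

41 metres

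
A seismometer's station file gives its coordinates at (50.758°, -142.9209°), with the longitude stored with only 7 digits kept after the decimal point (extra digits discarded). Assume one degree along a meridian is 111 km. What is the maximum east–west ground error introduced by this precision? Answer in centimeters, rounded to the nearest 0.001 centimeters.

Truncating at 7 decimal places can drop up to a full unit in the last place, so the longitude may be off by as much as 1e-07°.
At latitude 50.758° a degree of longitude spans 111000 m × cos 50.758° = 111000 × 0.6326 ≈ 70218.3 m.
Maximum E–W displacement: 1e-07 × 70218.3 = 0.00702183 m.
That is 0.00702183 m = 0.70218 cm.

0.702 centimeters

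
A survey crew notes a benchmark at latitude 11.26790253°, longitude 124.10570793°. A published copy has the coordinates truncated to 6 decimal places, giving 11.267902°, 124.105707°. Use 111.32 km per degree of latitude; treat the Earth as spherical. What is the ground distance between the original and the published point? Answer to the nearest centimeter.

12 centimeters

The latitude changed by +0.00000053° and the longitude by +0.00000093°.
North–south shift: 0.00000053 × 111320 = 0.0589996 m.
East–west at this latitude: 0.00000093° × 111320 × cos 11.2679° ≈ 0.00000093 × 109174 = 0.101532 m.
Distance: √(0.0589996² + 0.101532²) ≈ 0.11743 m.
That is 0.11743 m = 11.743 cm.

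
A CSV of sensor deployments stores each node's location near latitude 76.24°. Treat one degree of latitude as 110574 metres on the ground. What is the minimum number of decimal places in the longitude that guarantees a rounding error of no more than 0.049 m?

6 decimal places

At 76.24° one degree of longitude covers 110574 × cos 76.24° ≈ 110574 × 0.2379 ≈ 26300.6 m.
With N decimal places the half-ulp bound is 0.5·10⁻ᴺ°, or 0.5·10⁻ᴺ × 26300.6 m on the ground.
Need 0.5 × 26300.6 × 10⁻ᴺ ≤ 0.049 → 10⁻ᴺ ≤ 3.726e-06, so N ≥ 5.43.
So 6 decimal places suffice (0.0132 m); 5 would allow up to 0.132 m.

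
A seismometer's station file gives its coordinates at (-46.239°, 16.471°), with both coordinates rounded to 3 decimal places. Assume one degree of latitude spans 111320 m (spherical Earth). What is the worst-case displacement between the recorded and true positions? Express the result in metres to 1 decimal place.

67.7 metres

Rounding to 3 decimal places leaves each coordinate within ±0.0005° of the true value.
N–S: 0.0005° × 111320 m/° = 55.66 m.
East–west component at 46.239°: 0.0005° × 111320 × cos 46.239° ≈ 0.0005 × 76994.7 ≈ 38.4973 m.
Combining orthogonally: (55.66² + 38.4973²)^½ ≈ 67.6763 m.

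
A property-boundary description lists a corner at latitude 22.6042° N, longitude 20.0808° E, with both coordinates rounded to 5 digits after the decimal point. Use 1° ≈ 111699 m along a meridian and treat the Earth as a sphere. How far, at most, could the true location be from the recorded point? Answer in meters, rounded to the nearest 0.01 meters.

Rounding to 5 decimal places leaves each coordinate within ±5e-06° of the true value.
N–S: 5e-06° × 111699 m/° = 0.558495 m.
E–W at 22.6042°: 5e-06° × 111699 × cos 22.6042° = 5e-06 × 111699 × 0.9232 ≈ 0.515593 m.
Worst case both components are at the extreme and orthogonal: √(0.558495² + 0.515593²) ≈ 0.7601 m.

0.76 meters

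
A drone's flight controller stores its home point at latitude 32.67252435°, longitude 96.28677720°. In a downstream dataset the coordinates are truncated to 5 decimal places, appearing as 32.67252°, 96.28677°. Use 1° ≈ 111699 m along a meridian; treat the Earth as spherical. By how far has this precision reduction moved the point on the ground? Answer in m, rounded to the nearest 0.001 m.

0.833 m

The latitude changed by +0.00000435° and the longitude by +0.00000720°.
N–S: 0.00000435° × 111699 m/° = 0.485891 m.
E–W at 32.6725°: 0.00000720° × 111699 × cos 32.6725° = 0.00000720 × 111699 × 0.8418 ≈ 0.676979 m.
Distance: √(0.485891² + 0.676979²) ≈ 0.833301 m.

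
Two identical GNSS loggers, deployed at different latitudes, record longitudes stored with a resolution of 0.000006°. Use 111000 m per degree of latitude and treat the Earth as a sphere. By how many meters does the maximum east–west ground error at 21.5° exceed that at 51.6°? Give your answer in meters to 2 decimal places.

0.10 meters

With a 0.000006° grid the true value lies within half a step, ±0.000006°/2 = ±3e-06°, of the stored one.
Error at 21.5° = 3e-06° × 111000 × cos 21.5° ≈ 0.333 × 0.9304 = 0.30983 m.
Error at 51.6° = 3e-06° × 111000 × cos 51.6° ≈ 0.333 × 0.6211 = 0.20684 m.
Difference: 0.30983 − 0.20684 = 0.10299 m.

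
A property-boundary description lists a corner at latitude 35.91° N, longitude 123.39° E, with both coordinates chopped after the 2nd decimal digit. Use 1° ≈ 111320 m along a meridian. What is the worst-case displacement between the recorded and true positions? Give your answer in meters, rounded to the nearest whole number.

1433 meters

Truncating at 2 decimal places can drop up to a full unit in the last place, so each coordinate may be off by as much as 0.01°.
Latitude error → 0.01 × 111320 = 1113.2 m along the meridian.
East–west component at 35.91°: 0.01° × 111320 × cos 35.91° ≈ 0.01 × 90162.4 ≈ 901.624 m.
Worst case both components are at the extreme and orthogonal: √(1113.2² + 901.624²) ≈ 1432.53 m.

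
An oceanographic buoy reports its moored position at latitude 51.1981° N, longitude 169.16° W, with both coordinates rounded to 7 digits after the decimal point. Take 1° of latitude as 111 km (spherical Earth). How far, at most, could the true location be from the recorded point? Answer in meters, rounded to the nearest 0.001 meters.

Rounding to 7 decimal places leaves each coordinate within ±5e-08° of the true value.
Latitude error → 5e-08 × 111000 = 0.00555 m along the meridian.
E–W at 51.1981°: 5e-08° × 111000 × cos 51.1981° = 5e-08 × 111000 × 0.6266 ≈ 0.00347779 m.
The two errors are perpendicular, so the maximum displacement is √(0.00555² + 0.00347779²) ≈ 0.00654962 m.

0.007 meters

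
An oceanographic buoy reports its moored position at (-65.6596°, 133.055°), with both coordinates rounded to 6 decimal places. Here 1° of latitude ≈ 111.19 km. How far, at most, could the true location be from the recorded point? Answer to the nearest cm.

6 cm

Rounding to 6 decimal places leaves each coordinate within ±5e-07° of the true value.
N–S: 5e-07° × 111190 m/° = 0.055595 m.
E–W at 65.6596°: 5e-07° × 111190 × cos 65.6596° = 5e-07 × 111190 × 0.4122 ≈ 0.0229139 m.
Combining orthogonally: (0.055595² + 0.0229139²)^½ ≈ 0.0601319 m.
That is 0.0601319 m = 6.0132 cm.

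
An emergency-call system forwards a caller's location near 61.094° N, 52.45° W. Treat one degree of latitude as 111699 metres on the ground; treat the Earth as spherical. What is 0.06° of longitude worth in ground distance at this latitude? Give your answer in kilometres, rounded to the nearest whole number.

0.06° of longitude at 61.094° is 0.06 × 111699 × cos 61.094° ≈ 0.06 × 53992.4 = 3239.54 m.
That is 3239.54 m = 3.2395 km.

3 kilometres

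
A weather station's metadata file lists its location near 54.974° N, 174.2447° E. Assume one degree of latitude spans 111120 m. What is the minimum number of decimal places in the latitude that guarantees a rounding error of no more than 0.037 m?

7 decimal places

One degree of latitude covers 111120 m.
Rounding to N decimal places gives at most 0.5 × 10⁻ᴺ degrees of error, i.e. 0.5 × 10⁻ᴺ × 111120 m.
Setting 55560 × 10⁻ᴺ ≤ 0.037 gives 10ᴺ ≥ 1.502e+06, i.e. N ≥ 6.18.
N = 6 would give 0.0556 m (too coarse); N = 7 gives 0.00556 m ≤ 0.037 m.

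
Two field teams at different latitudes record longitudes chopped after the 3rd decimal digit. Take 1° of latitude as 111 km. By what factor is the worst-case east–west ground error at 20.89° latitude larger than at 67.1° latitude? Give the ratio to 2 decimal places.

2.40

Truncating at 3 decimal places can drop up to a full unit in the last place, so the longitude may be off by as much as 0.001°.
At 20.89°: 0.001° × 111000 × cos 20.89° = 0.001 × 111000 × 0.9343 ≈ 103.7 m.
Error at 67.1° = 0.001° × 111000 × cos 67.1° ≈ 111 × 0.3891 = 43.193 m.
Ratio: 103.7 / 43.193 = cos 20.89° / cos 67.1° ≈ 2.4009.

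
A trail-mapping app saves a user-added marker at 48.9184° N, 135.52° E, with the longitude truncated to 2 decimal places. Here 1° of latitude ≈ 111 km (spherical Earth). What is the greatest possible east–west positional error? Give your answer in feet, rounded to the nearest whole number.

Truncating at 2 decimal places can drop up to a full unit in the last place, so the longitude may be off by as much as 0.01°.
One degree of longitude at 48.9184° is 111000 × cos 48.9184° ≈ 111000 × 0.6571 = 72941.8 m.
So at most 0.01° × 72941.8 ≈ 729.418 m east–west.
In feet: 729.418 m ÷ 0.3048 ≈ 2393.1 ft.

2393 feet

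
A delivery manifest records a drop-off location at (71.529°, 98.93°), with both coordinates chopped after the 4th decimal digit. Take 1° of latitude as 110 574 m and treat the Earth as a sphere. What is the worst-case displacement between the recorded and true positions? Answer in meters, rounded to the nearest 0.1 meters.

11.6 meters

Truncating at 4 decimal places can drop up to a full unit in the last place, so each coordinate may be off by as much as 0.0001°.
North–south component: 0.0001° × 110574 = 11.0574 m.
Longitude error → 0.0001 × 110574 × cos 71.529° = 0.0001 × 110574 × 0.3168 ≈ 3.50326 m.
Combining orthogonally: (11.0574² + 3.50326²)^½ ≈ 11.5991 m.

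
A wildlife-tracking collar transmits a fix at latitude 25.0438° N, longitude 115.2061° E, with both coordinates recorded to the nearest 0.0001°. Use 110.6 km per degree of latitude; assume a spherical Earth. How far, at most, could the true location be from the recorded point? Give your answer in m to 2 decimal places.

Rounding to 4 decimal places leaves each coordinate within ±5e-05° of the true value.
N–S: 5e-05° × 110600 m/° = 5.53 m.
East–west component at 25.0438°: 5e-05° × 110600 × cos 25.0438° ≈ 5e-05 × 100202 ≈ 5.01009 m.
Combining orthogonally: (5.53² + 5.01009²)^½ ≈ 7.46203 m.

7.46 m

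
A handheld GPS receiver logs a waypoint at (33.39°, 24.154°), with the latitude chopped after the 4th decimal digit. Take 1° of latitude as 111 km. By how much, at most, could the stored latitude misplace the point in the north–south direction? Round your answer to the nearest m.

Truncating at 4 decimal places can drop up to a full unit in the last place, so the latitude may be off by as much as 0.0001°.
North–south distance: 0.0001° × 111000 m/° = 11.1 m.

11 m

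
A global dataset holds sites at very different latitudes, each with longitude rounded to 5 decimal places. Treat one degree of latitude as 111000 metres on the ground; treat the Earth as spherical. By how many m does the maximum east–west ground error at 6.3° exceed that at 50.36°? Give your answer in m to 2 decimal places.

0.20 m

Rounding to 5 decimal places leaves the longitude within ±5e-06° of the true value.
At 6.3°: 5e-06° × 111000 × cos 6.3° = 5e-06 × 111000 × 0.9940 ≈ 0.55165 m.
Error at 50.36° = 5e-06° × 111000 × cos 50.36° ≈ 0.555 × 0.6380 = 0.35407 m.
So the lower-latitude error exceeds the higher by 0.55165 − 0.35407 = 0.19758 m.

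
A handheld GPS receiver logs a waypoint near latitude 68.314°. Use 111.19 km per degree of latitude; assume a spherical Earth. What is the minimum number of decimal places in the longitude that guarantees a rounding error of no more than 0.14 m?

At 68.314° one degree of longitude covers 111190 × cos 68.314° ≈ 111190 × 0.3695 ≈ 41086.9 m.
N decimal places → at most half a unit in the last place, 0.5 × 10⁻ᴺ° = 41086.9/2 × 10⁻ᴺ m.
Need 0.5 × 41086.9 × 10⁻ᴺ ≤ 0.14 → 10⁻ᴺ ≤ 6.815e-06, so N ≥ 5.17.
N = 5 would give 0.205 m (too coarse); N = 6 gives 0.0205 m ≤ 0.14 m.

6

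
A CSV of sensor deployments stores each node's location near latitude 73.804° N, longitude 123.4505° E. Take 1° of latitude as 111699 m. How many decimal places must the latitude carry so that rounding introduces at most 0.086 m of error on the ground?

One degree of latitude covers 111699 m.
N decimal places → at most half a unit in the last place, 0.5 × 10⁻ᴺ° = 111699/2 × 10⁻ᴺ m.
Need 0.5 × 111699 × 10⁻ᴺ ≤ 0.086 → 10⁻ᴺ ≤ 1.540e-06, so N ≥ 5.81.
N = 5 would give 0.558 m (too coarse); N = 6 gives 0.0558 m ≤ 0.086 m.

6 decimal places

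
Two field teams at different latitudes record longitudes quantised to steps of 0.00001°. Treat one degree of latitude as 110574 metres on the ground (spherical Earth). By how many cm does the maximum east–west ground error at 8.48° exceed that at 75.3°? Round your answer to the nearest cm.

41 cm

With a 0.00001° grid the true value lies within half a step, ±0.00001°/2 = ±5e-06°, of the stored one.
Error at 8.48° = 5e-06° × 110574 × cos 8.48° ≈ 0.55287 × 0.9891 = 0.54683 m.
At 75.3°: 5e-06° × 110574 × cos 75.3° = 5e-06 × 110574 × 0.2538 ≈ 0.1403 m.
Difference: 0.54683 − 0.1403 = 0.40653 m.
That is 0.406531 m = 40.653 cm.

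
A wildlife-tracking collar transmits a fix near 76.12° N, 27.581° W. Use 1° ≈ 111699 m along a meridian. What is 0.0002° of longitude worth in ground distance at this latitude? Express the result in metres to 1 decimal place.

0.0002° of longitude at 76.12° is 0.0002 × 111699 × cos 76.12° ≈ 0.0002 × 26795.4 = 5.35908 m.

5.4 metres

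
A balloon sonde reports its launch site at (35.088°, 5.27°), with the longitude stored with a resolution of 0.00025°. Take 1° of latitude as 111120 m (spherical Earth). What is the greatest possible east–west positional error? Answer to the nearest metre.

With a 0.00025° grid the true value lies within half a step, ±0.00025°/2 = ±0.000125°, of the stored one.
Parallels shrink by cos φ, so at 35.088° a degree of longitude is 111120 × 0.8183 ≈ 90926.2 m.
So at most 0.000125° × 90926.2 ≈ 11.3658 m east–west.

11 metres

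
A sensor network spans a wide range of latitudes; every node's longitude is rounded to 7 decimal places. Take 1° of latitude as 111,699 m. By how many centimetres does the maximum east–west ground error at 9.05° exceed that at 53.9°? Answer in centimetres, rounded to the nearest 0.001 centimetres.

0.222 centimetres

Rounding to 7 decimal places leaves the longitude within ±5e-08° of the true value.
At 9.05°: 5e-08° × 111699 × cos 9.05° = 5e-08 × 111699 × 0.9876 ≈ 0.0055154 m.
At 53.9°: 5e-08° × 111699 × cos 53.9° = 5e-08 × 111699 × 0.5892 ≈ 0.0032906 m.
Difference: 0.0055154 − 0.0032906 = 0.0022248 m.
That is 0.00222479 m = 0.22248 cm.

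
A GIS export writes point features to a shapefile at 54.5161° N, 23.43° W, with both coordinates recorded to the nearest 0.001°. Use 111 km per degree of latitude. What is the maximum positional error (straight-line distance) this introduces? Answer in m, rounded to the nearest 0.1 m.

64.2 m

Rounding to 3 decimal places leaves each coordinate within ±0.0005° of the true value.
Latitude error → 0.0005 × 111000 = 55.5 m along the meridian.
E–W at 54.5161°: 0.0005° × 111000 × cos 54.5161° = 0.0005 × 111000 × 0.5805 ≈ 32.2163 m.
The two errors are perpendicular, so the maximum displacement is √(55.5² + 32.2163²) ≈ 64.1727 m.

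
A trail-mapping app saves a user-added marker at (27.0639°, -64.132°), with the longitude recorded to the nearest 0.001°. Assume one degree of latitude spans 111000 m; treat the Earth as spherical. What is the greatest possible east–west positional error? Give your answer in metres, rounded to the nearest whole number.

49 metres

Rounding to 3 decimal places leaves the longitude within ±0.0005° of the true value.
One degree of longitude at 27.0639° is 111000 × cos 27.0639° ≈ 111000 × 0.8905 = 98845.5 m.
Maximum E–W displacement: 0.0005 × 98845.5 = 49.4227 m.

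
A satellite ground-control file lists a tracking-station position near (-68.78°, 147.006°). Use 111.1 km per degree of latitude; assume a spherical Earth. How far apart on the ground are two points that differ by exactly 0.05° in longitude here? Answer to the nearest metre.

0.05° of longitude at 68.78° is 0.05 × 111100 × cos 68.78° ≈ 0.05 × 40212.6 = 2010.63 m.

2011 metres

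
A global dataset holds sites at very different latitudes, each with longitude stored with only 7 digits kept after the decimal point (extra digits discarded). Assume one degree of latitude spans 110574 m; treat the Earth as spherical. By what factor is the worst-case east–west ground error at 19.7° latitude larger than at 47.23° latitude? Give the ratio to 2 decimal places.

Truncating at 7 decimal places can drop up to a full unit in the last place, so the longitude may be off by as much as 1e-07°.
At 19.7°: 1e-07° × 110574 × cos 19.7° = 1e-07 × 110574 × 0.9415 ≈ 0.01041 m.
At 47.23°: 1e-07° × 110574 × cos 47.23° = 1e-07 × 110574 × 0.6791 ≈ 0.0075086 m.
The ratio reduces to cos 19.7° / cos 47.23° = 0.9415/0.6791 ≈ 1.3864.

1.39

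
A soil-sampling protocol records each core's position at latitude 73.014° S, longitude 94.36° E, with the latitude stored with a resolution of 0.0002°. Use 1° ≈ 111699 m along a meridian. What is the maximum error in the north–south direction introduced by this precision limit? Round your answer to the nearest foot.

37 feet

With a 0.0002° grid the true value lies within half a step, ±0.0002°/2 = ±0.0001°, of the stored one.
North–south distance: 0.0001° × 111699 m/° = 11.1699 m.
Converting: 11.1699 m × 3.2808 ft/m ≈ 36.647 ft.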